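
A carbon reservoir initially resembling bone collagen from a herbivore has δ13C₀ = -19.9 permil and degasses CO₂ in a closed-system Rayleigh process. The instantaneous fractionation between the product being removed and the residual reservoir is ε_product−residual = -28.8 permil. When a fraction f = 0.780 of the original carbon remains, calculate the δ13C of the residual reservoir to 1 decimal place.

-12.9 permil

Rayleigh residual: δ_res = (δ₀ + 1000)·f^(α−1) − 1000
α = ε/1000 + 1 = 0.97120, so α − 1 = -0.02880
f^(α−1) = 0.780^(-0.02880) = 1.007181
δ_res = (-19.9 + 1000) × 1.007181 − 1000 = 987.138 − 1000 = -12.86 permil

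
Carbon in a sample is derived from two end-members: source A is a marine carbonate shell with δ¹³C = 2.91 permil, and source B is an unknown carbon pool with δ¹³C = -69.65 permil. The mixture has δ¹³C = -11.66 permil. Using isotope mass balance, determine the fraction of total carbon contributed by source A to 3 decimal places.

δ_mix = f_A·δ_A + (1 − f_A)·δ_B  ⇒  f_A = (δ_mix − δ_B)/(δ_A − δ_B)
f_A = (-11.66 − (-69.65)) / (2.91 − (-69.65))
f_A = 57.99 / 72.56 = 0.7992

0.799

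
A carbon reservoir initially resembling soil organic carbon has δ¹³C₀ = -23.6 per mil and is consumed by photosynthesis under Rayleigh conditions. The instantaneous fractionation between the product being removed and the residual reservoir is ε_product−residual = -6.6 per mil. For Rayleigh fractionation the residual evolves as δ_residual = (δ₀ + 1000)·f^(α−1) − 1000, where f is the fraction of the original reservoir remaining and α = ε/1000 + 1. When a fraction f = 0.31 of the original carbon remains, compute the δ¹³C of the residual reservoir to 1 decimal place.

Rayleigh residual: δ_res = (δ₀ + 1000)·f^(α−1) − 1000
α = ε/1000 + 1 = 0.99340, so α − 1 = -0.00660
f^(α−1) = 0.31^(-0.00660) = 1.007760
δ_res = (-23.6 + 1000) × 1.007760 − 1000 = 983.977 − 1000 = -16.02 per mil

-16.0 per mil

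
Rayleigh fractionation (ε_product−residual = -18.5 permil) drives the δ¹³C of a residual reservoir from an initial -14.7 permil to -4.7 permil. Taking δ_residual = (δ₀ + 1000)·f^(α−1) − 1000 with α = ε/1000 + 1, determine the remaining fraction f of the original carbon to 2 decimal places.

0.58

α − 1 = ε/1000 = -0.0185
(δ_res + 1000)/(δ₀ + 1000) = (-4.7 + 1000)/(-14.7 + 1000) = 995.3/985.3 = 1.010149
f = 1.010149^(1/-0.0185) = exp(ln(1.010149)/-0.0185) = exp(0.01010/-0.0185)
f = exp(-0.5458) = 0.5794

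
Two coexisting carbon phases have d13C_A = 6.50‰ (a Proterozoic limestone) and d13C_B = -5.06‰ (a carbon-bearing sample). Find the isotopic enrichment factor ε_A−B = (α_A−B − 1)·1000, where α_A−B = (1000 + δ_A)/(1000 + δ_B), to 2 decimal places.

α_A−B = (1000 + 6.50) / (1000 + -5.06) = 1006.50 / 994.94 = 1.011619
ε_A−B = (1.011619 − 1) × 1000 = 11.619‰
(The approximation ε ≈ δ_A − δ_B would give 11.56‰.)

11.62‰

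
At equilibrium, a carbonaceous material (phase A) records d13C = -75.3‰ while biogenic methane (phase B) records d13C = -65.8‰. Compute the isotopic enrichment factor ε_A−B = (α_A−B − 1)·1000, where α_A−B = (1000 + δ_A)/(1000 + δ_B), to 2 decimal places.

α_A−B = (1000 + -75.3) / (1000 + -65.8) = 924.7 / 934.2 = 0.989831
ε_A−B = (0.989831 − 1) × 1000 = -10.169‰
(The approximation ε ≈ δ_A − δ_B would give -9.5‰.)

-10.17‰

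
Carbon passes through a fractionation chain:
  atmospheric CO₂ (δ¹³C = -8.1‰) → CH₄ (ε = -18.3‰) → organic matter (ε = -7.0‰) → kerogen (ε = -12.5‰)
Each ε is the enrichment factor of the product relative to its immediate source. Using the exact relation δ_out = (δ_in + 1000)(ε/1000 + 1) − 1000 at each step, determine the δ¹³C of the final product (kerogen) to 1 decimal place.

-45.2‰

step 1: δ = (-8.10 + 1000)·(-18.3/1000 + 1) − 1000 = -26.25‰
step 2: δ = (-26.25 + 1000)·(-7.0/1000 + 1) − 1000 = -33.07‰
step 3: δ = (-33.07 + 1000)·(-12.5/1000 + 1) − 1000 = -45.15‰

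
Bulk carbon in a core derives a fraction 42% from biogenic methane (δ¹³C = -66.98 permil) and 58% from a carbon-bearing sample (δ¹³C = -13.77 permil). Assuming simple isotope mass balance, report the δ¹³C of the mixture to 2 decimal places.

δ_mix = f_A·δ_A + f_B·δ_B
δ_mix = 0.42 × (-66.98) + 0.58 × (-13.77)
δ_mix = -28.132 + -7.987 = -36.118 permil

-36.12 permil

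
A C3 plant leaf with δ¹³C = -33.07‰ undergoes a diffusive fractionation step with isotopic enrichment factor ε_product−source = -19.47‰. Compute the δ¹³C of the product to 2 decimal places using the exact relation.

Exactly, δ_product = (δ_source + 1000)·(ε/1000 + 1) − 1000.
δ_product = (-33.07 + 1000) × (-19.47/1000 + 1) − 1000
δ_product = -51.896‰

-51.90‰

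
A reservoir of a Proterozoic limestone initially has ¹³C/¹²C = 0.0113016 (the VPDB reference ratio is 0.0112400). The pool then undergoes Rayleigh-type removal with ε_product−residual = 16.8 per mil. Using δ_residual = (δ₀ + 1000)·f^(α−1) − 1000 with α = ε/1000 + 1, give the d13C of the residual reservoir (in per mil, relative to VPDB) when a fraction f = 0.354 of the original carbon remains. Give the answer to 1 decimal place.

δ₀ = (0.0113016/0.0112400 − 1)×1000 = (1.005480 − 1)×1000 = 5.480 per mil
α − 1 = ε/1000 = 0.0168
f^(α−1) = 0.354^(0.0168) = 0.982705
δ_res = (5.480 + 1000) × 0.982705 − 1000 = 988.091 − 1000 = -11.91 per mil

-11.9 per mil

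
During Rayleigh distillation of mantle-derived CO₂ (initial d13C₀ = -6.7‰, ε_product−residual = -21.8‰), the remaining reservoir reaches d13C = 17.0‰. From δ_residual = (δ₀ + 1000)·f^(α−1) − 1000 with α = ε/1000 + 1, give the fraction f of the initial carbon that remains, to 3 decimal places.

α − 1 = ε/1000 = -0.0218
(δ_res + 1000)/(δ₀ + 1000) = (17.0 + 1000)/(-6.7 + 1000) = 1017.0/993.3 = 1.023860
f = 1.023860^(1/-0.0218) = exp(ln(1.023860)/-0.0218) = exp(0.02358/-0.0218)
f = exp(-1.0816) = 0.3390

0.339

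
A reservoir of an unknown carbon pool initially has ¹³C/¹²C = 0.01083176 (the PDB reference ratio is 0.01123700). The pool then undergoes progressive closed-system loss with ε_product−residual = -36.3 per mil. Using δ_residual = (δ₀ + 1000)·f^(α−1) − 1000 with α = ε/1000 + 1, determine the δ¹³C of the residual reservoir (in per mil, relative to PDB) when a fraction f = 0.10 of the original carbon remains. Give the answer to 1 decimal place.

48.0 per mil

δ₀ = (0.01083176/0.01123700 − 1)×1000 = (0.963937 − 1)×1000 = -36.063 per mil
α − 1 = ε/1000 = -0.0363
f^(α−1) = 0.10^(-0.0363) = 1.087176
δ_res = (-36.063 + 1000) × 1.087176 − 1000 = 1047.970 − 1000 = 47.97 per mil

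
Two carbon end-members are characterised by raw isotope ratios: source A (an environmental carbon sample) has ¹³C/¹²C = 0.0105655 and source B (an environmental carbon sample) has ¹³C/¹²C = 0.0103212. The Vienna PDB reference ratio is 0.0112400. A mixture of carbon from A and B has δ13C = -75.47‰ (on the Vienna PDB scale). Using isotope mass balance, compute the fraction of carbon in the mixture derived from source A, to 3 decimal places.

δ_A = (0.0105655/0.0112400 − 1)×1000 = (0.939991 − 1)×1000 = -60.009‰
δ_B = (0.0103212/0.0112400 − 1)×1000 = (0.918256 − 1)×1000 = -81.744‰
f_A = (δ_mix − δ_B)/(δ_A − δ_B) = (-75.47 − (-81.744))/(-60.009 − (-81.744))
f_A = 6.274 / 21.735 = 0.2887

0.289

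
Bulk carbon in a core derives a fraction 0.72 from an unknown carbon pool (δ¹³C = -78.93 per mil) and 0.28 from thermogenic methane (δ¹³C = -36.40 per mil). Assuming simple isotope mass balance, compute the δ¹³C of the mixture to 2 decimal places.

-67.02 per mil

δ_mix = f_A·δ_A + f_B·δ_B
δ_mix = 0.72 × (-78.93) + 0.28 × (-36.40)
δ_mix = -56.830 + -10.192 = -67.022 per mil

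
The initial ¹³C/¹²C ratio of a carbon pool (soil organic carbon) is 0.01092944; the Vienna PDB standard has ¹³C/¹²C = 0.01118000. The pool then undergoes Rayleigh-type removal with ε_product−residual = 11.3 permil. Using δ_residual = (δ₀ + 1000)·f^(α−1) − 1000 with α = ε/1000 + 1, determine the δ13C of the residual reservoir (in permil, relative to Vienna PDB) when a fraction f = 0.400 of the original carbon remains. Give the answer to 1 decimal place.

δ₀ = (0.01092944/0.01118000 − 1)×1000 = (0.977589 − 1)×1000 = -22.411 permil
α − 1 = ε/1000 = 0.0113
f^(α−1) = 0.400^(0.0113) = 0.989699
δ_res = (-22.411 + 1000) × 0.989699 − 1000 = 967.519 − 1000 = -32.48 permil

-32.5 permil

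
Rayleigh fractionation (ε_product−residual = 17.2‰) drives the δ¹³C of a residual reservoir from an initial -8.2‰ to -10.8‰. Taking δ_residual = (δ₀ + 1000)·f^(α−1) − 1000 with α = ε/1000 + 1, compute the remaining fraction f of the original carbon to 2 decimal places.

0.86

α − 1 = ε/1000 = 0.0172
(δ_res + 1000)/(δ₀ + 1000) = (-10.8 + 1000)/(-8.2 + 1000) = 989.2/991.8 = 0.997379
f = 0.997379^(1/0.0172) = exp(ln(0.997379)/0.0172) = exp(-0.00262/0.0172)
f = exp(-0.1526) = 0.8585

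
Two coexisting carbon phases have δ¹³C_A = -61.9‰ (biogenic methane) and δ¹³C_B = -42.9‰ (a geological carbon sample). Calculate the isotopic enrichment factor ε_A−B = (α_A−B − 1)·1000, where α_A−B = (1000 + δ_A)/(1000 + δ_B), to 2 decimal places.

-19.85‰

α_A−B = (1000 + -61.9) / (1000 + -42.9) = 938.1 / 957.1 = 0.980148
ε_A−B = (0.980148 − 1) × 1000 = -19.852‰
(The approximation ε ≈ δ_A − δ_B would give -19.0‰.)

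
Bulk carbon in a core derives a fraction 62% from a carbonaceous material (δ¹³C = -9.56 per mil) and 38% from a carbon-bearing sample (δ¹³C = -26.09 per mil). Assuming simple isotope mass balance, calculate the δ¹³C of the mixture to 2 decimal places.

δ_mix = f_A·δ_A + f_B·δ_B
δ_mix = 0.62 × (-9.56) + 0.38 × (-26.09)
δ_mix = -5.927 + -9.914 = -15.841 per mil

-15.84 per mil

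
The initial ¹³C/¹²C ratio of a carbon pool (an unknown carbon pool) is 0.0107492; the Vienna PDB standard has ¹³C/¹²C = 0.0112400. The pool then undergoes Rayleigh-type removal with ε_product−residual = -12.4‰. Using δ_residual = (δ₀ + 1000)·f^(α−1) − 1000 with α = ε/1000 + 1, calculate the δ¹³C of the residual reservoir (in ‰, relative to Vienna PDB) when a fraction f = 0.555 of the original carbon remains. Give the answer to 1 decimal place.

δ₀ = (0.0107492/0.0112400 − 1)×1000 = (0.956335 − 1)×1000 = -43.665‰
α − 1 = ε/1000 = -0.0124
f^(α−1) = 0.555^(-0.0124) = 1.007328
δ_res = (-43.665 + 1000) × 1.007328 − 1000 = 963.342 − 1000 = -36.66‰

-36.7‰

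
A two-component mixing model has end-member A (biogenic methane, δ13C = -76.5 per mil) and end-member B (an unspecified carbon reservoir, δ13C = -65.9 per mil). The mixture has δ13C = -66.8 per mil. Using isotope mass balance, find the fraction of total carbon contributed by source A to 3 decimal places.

0.085

δ_mix = f_A·δ_A + (1 − f_A)·δ_B  ⇒  f_A = (δ_mix − δ_B)/(δ_A − δ_B)
f_A = (-66.8 − (-65.9)) / (-76.5 − (-65.9))
f_A = -0.9 / -10.6 = 0.0849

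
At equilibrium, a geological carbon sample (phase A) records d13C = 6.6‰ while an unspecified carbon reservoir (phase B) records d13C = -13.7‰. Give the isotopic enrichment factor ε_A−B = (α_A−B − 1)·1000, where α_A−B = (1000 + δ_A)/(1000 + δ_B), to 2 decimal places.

20.58‰

α_A−B = (1000 + 6.6) / (1000 + -13.7) = 1006.6 / 986.3 = 1.020582
ε_A−B = (1.020582 − 1) × 1000 = 20.582‰
(The approximation ε ≈ δ_A − δ_B would give 20.3‰.)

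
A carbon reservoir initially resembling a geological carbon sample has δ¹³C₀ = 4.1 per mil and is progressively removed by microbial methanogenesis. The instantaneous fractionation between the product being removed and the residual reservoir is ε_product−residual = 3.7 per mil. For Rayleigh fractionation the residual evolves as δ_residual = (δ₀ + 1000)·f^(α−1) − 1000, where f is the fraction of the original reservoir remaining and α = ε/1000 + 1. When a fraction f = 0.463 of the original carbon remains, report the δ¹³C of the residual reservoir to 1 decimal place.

1.2 per mil

Rayleigh residual: δ_res = (δ₀ + 1000)·f^(α−1) − 1000
α = ε/1000 + 1 = 1.00370, so α − 1 = 0.00370
f^(α−1) = 0.463^(0.00370) = 0.997155
δ_res = (4.1 + 1000) × 0.997155 − 1000 = 1001.243 − 1000 = 1.24 per mil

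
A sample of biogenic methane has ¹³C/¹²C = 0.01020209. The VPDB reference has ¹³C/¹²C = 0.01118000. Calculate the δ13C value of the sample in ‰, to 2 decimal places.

δ13C = (R_sample / R_standard − 1) × 1000
R_sample / R_standard = 0.01020209 / 0.01118000 = 0.912530
δ13C = (0.912530 − 1) × 1000 = -87.470‰

-87.47‰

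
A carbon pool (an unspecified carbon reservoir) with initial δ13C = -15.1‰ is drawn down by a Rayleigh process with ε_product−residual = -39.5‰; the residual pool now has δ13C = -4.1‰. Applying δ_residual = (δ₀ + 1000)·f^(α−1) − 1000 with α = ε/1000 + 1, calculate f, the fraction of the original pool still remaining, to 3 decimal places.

α − 1 = ε/1000 = -0.0395
(δ_res + 1000)/(δ₀ + 1000) = (-4.1 + 1000)/(-15.1 + 1000) = 995.9/984.9 = 1.011169
f = 1.011169^(1/-0.0395) = exp(ln(1.011169)/-0.0395) = exp(0.01111/-0.0395)
f = exp(-0.2812) = 0.7549

0.755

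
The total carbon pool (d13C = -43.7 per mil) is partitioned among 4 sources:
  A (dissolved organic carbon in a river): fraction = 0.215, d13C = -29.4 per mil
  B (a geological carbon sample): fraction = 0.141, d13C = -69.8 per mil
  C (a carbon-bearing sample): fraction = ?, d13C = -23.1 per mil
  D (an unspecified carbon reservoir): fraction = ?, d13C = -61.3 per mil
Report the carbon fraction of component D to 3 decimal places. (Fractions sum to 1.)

0.331

Let f_D and f_C be the unknown fractions; fractions sum to 1 so f_D + f_C = 0.644.
Mass balance: Σ fᵢ·δᵢ = δ_bulk ⇒ f_D·(-61.3) + f_C·(-23.1) = -43.7 − (-16.163) = -27.537
Substitute f_C = 0.644 − f_D:
f_D·(-61.3 − -23.1) = -27.537 − 0.644×(-23.1) = -12.661
f_D = -12.661 / -38.2 = 0.3314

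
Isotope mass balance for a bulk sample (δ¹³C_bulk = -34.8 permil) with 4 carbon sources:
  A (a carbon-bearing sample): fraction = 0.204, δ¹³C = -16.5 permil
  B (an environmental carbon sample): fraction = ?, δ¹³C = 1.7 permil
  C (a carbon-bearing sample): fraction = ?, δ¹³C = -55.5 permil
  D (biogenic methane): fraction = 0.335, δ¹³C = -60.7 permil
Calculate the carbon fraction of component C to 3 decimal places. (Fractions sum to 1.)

0.208

Let f_C and f_B be the unknown fractions; fractions sum to 1 so f_C + f_B = 0.461.
Mass balance: Σ fᵢ·δᵢ = δ_bulk ⇒ f_C·(-55.5) + f_B·(1.7) = -34.8 − (-23.701) = -11.099
Substitute f_B = 0.461 − f_C:
f_C·(-55.5 − 1.7) = -11.099 − 0.461×(1.7) = -11.883
f_C = -11.883 / -57.2 = 0.2077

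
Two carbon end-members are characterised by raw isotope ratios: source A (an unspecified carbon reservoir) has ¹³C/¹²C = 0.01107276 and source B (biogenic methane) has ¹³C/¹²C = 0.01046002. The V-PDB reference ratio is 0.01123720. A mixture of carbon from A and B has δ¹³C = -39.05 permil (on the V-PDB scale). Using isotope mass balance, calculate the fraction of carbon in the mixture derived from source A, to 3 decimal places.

0.552

δ_A = (0.01107276/0.01123720 − 1)×1000 = (0.985366 − 1)×1000 = -14.634 permil
δ_B = (0.01046002/0.01123720 − 1)×1000 = (0.930839 − 1)×1000 = -69.161 permil
f_A = (δ_mix − δ_B)/(δ_A − δ_B) = (-39.05 − (-69.161))/(-14.634 − (-69.161))
f_A = 30.111 / 54.528 = 0.5522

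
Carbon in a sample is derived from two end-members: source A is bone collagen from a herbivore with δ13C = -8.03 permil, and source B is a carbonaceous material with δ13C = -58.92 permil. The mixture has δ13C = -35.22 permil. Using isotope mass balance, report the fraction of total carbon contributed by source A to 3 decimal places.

0.466

δ_mix = f_A·δ_A + (1 − f_A)·δ_B  ⇒  f_A = (δ_mix − δ_B)/(δ_A − δ_B)
f_A = (-35.22 − (-58.92)) / (-8.03 − (-58.92))
f_A = 23.70 / 50.89 = 0.4657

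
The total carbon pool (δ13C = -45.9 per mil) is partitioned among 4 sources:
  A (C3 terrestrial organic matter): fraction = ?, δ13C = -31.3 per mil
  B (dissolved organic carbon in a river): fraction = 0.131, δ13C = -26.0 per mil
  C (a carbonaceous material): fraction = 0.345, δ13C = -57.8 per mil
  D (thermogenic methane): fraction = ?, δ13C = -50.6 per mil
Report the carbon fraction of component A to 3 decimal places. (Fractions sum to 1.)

Let f_A and f_D be the unknown fractions; fractions sum to 1 so f_A + f_D = 0.524.
Mass balance: Σ fᵢ·δᵢ = δ_bulk ⇒ f_A·(-31.3) + f_D·(-50.6) = -45.9 − (-23.347) = -22.553
Substitute f_D = 0.524 − f_A:
f_A·(-31.3 − -50.6) = -22.553 − 0.524×(-50.6) = 3.961
f_A = 3.961 / 19.3 = 0.2053

0.205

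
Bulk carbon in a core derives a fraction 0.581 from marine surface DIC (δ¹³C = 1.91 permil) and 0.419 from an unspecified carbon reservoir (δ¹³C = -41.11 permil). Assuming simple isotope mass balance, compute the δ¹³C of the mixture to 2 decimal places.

δ_mix = f_A·δ_A + f_B·δ_B
δ_mix = 0.581 × (1.91) + 0.419 × (-41.11)
δ_mix = 1.110 + -17.225 = -16.115 permil

-16.12 permil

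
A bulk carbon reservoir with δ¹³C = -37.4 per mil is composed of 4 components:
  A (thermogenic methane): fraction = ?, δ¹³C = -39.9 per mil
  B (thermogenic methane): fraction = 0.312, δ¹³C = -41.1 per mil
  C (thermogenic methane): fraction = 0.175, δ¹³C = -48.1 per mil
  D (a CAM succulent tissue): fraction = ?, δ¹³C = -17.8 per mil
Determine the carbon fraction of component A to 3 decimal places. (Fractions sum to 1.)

Let f_A and f_D be the unknown fractions; fractions sum to 1 so f_A + f_D = 0.513.
Mass balance: Σ fᵢ·δᵢ = δ_bulk ⇒ f_A·(-39.9) + f_D·(-17.8) = -37.4 − (-21.241) = -16.159
Substitute f_D = 0.513 − f_A:
f_A·(-39.9 − -17.8) = -16.159 − 0.513×(-17.8) = -7.028
f_A = -7.028 / -22.1 = 0.3180

0.318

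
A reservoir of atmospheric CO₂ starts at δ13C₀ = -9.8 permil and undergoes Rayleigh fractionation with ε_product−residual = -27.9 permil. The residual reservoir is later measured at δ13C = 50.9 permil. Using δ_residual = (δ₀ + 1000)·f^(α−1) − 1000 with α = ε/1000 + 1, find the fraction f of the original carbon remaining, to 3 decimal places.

α − 1 = ε/1000 = -0.0279
(δ_res + 1000)/(δ₀ + 1000) = (50.9 + 1000)/(-9.8 + 1000) = 1050.9/990.2 = 1.061301
f = 1.061301^(1/-0.0279) = exp(ln(1.061301)/-0.0279) = exp(0.05950/-0.0279)
f = exp(-2.1324) = 0.1185

0.119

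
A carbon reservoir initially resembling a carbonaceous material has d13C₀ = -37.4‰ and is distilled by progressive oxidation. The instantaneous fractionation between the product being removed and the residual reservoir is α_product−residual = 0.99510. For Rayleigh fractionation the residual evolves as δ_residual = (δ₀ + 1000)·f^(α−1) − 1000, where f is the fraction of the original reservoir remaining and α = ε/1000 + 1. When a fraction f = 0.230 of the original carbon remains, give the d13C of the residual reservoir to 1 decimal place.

-30.4‰

Rayleigh residual: δ_res = (δ₀ + 1000)·f^(α−1) − 1000
α − 1 = -0.00490
f^(α−1) = 0.230^(-0.00490) = 1.007227
δ_res = (-37.4 + 1000) × 1.007227 − 1000 = 969.557 − 1000 = -30.44‰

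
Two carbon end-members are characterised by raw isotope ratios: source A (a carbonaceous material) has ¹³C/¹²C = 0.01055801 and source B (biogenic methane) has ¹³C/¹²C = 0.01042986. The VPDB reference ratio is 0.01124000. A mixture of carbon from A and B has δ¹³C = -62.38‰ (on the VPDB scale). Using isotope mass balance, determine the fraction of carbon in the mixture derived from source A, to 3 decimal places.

0.850

δ_A = (0.01055801/0.01124000 − 1)×1000 = (0.939325 − 1)×1000 = -60.675‰
δ_B = (0.01042986/0.01124000 − 1)×1000 = (0.927923 − 1)×1000 = -72.077‰
f_A = (δ_mix − δ_B)/(δ_A − δ_B) = (-62.38 − (-72.077))/(-60.675 − (-72.077))
f_A = 9.697 / 11.401 = 0.8505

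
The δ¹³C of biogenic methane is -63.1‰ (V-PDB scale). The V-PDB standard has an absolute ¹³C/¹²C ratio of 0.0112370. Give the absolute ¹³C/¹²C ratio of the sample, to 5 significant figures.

R_sample = R_standard × (δ¹³C/1000 + 1)
R_sample = 0.0112370 × (-63.1/1000 + 1) = 0.0112370 × 0.936900
R_sample = 0.0105279

0.010528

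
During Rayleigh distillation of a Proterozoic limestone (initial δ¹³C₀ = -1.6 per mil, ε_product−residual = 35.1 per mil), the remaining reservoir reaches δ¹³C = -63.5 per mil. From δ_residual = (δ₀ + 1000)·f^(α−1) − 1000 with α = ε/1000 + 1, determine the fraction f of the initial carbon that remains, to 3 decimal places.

α − 1 = ε/1000 = 0.0351
(δ_res + 1000)/(δ₀ + 1000) = (-63.5 + 1000)/(-1.6 + 1000) = 936.5/998.4 = 0.938001
f = 0.938001^(1/0.0351) = exp(ln(0.938001)/0.0351) = exp(-0.06400/0.0351)
f = exp(-1.8235) = 0.1615

0.161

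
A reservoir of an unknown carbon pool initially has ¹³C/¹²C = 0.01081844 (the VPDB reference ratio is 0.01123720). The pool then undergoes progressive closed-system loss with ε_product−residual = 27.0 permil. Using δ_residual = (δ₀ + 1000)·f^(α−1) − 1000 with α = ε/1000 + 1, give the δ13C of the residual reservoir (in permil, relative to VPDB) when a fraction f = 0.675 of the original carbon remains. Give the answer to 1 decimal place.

-47.4 permil

δ₀ = (0.01081844/0.01123720 − 1)×1000 = (0.962734 − 1)×1000 = -37.266 permil
α − 1 = ε/1000 = 0.0270
f^(α−1) = 0.675^(0.0270) = 0.989444
δ_res = (-37.266 + 1000) × 0.989444 − 1000 = 952.572 − 1000 = -47.43 permil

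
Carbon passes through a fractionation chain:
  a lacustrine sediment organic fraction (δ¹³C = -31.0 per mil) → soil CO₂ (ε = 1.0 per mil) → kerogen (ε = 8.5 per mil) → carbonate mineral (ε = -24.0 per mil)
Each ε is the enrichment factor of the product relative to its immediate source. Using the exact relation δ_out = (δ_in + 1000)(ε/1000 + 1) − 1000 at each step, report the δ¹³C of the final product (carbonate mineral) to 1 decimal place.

step 1: δ = (-31.00 + 1000)·(1.0/1000 + 1) − 1000 = -30.03 per mil
step 2: δ = (-30.03 + 1000)·(8.5/1000 + 1) − 1000 = -21.79 per mil
step 3: δ = (-21.79 + 1000)·(-24.0/1000 + 1) − 1000 = -45.26 per mil

-45.3 per mil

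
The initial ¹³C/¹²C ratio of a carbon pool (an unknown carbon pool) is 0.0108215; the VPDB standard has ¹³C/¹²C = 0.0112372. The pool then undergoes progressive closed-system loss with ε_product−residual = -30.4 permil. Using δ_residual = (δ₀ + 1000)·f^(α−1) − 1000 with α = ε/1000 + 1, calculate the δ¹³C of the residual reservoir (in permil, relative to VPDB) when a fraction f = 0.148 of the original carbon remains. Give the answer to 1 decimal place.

20.6 permil

δ₀ = (0.0108215/0.0112372 − 1)×1000 = (0.963007 − 1)×1000 = -36.993 permil
α − 1 = ε/1000 = -0.0304
f^(α−1) = 0.148^(-0.0304) = 1.059800
δ_res = (-36.993 + 1000) × 1.059800 − 1000 = 1020.595 − 1000 = 20.59 permil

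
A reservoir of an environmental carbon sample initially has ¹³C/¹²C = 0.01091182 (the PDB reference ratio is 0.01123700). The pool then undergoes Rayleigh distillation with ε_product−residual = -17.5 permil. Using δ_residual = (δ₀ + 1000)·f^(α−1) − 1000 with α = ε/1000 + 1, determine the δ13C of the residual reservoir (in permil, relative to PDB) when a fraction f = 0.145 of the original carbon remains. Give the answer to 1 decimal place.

4.4 permil

δ₀ = (0.01091182/0.01123700 − 1)×1000 = (0.971062 − 1)×1000 = -28.938 permil
α − 1 = ε/1000 = -0.0175
f^(α−1) = 0.145^(-0.0175) = 1.034370
δ_res = (-28.938 + 1000) × 1.034370 − 1000 = 1004.437 − 1000 = 4.44 permil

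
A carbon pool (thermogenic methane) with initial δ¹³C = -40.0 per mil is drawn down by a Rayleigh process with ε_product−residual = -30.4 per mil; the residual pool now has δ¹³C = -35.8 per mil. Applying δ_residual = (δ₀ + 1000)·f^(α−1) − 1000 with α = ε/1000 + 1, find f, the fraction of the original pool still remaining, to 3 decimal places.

α − 1 = ε/1000 = -0.0304
(δ_res + 1000)/(δ₀ + 1000) = (-35.8 + 1000)/(-40.0 + 1000) = 964.2/960.0 = 1.004375
f = 1.004375^(1/-0.0304) = exp(ln(1.004375)/-0.0304) = exp(0.00437/-0.0304)
f = exp(-0.1436) = 0.8662

0.866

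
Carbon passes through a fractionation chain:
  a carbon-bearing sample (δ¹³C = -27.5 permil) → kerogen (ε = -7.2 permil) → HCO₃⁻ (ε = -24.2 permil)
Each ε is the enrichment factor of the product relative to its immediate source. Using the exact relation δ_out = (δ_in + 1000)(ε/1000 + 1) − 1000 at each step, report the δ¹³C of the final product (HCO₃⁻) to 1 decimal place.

step 1: δ = (-27.50 + 1000)·(-7.2/1000 + 1) − 1000 = -34.50 permil
step 2: δ = (-34.50 + 1000)·(-24.2/1000 + 1) − 1000 = -57.87 permil

-57.9 permil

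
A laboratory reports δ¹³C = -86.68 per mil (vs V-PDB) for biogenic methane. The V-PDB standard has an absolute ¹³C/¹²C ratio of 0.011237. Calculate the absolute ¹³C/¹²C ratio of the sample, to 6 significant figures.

0.0102630

R_sample = R_standard × (δ¹³C/1000 + 1)
R_sample = 0.011237 × (-86.68/1000 + 1) = 0.011237 × 0.913320
R_sample = 0.0102630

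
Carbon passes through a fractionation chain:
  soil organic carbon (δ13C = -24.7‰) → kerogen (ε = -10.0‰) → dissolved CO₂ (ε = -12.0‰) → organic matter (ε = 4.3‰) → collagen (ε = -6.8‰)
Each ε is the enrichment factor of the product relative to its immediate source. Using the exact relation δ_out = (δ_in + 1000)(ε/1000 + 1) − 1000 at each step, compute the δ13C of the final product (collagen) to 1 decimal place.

step 1: δ = (-24.70 + 1000)·(-10.0/1000 + 1) − 1000 = -34.45‰
step 2: δ = (-34.45 + 1000)·(-12.0/1000 + 1) − 1000 = -46.04‰
step 3: δ = (-46.04 + 1000)·(4.3/1000 + 1) − 1000 = -41.94‰
step 4: δ = (-41.94 + 1000)·(-6.8/1000 + 1) − 1000 = -48.45‰

-48.5‰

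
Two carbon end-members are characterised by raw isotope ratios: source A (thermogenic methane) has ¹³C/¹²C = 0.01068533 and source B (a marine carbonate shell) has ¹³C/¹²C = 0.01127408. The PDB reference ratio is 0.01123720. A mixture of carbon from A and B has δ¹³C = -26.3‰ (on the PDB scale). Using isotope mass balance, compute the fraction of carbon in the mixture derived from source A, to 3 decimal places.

δ_A = (0.01068533/0.01123720 − 1)×1000 = (0.950889 − 1)×1000 = -49.111‰
δ_B = (0.01127408/0.01123720 − 1)×1000 = (1.003282 − 1)×1000 = 3.282‰
f_A = (δ_mix − δ_B)/(δ_A − δ_B) = (-26.3 − (3.282))/(-49.111 − (3.282))
f_A = -29.582 / -52.393 = 0.5646

0.565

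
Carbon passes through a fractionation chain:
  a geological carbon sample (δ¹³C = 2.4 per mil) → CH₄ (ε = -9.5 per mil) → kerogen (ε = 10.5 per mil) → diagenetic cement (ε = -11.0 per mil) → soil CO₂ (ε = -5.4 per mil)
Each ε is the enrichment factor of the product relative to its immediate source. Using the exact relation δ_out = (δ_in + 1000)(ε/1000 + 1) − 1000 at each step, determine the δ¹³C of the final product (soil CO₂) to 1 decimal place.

-13.1 per mil

step 1: δ = (2.40 + 1000)·(-9.5/1000 + 1) − 1000 = -7.12 per mil
step 2: δ = (-7.12 + 1000)·(10.5/1000 + 1) − 1000 = 3.30 per mil
step 3: δ = (3.30 + 1000)·(-11.0/1000 + 1) − 1000 = -7.73 per mil
step 4: δ = (-7.73 + 1000)·(-5.4/1000 + 1) − 1000 = -13.09 per mil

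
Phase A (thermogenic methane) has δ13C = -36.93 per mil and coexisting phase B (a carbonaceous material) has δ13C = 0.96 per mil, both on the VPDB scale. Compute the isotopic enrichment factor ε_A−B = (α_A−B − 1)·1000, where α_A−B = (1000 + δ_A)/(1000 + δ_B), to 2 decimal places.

-37.85 per mil

α_A−B = (1000 + -36.93) / (1000 + 0.96) = 963.07 / 1000.96 = 0.962146
ε_A−B = (0.962146 − 1) × 1000 = -37.854 per mil
(The approximation ε ≈ δ_A − δ_B would give -37.89 per mil.)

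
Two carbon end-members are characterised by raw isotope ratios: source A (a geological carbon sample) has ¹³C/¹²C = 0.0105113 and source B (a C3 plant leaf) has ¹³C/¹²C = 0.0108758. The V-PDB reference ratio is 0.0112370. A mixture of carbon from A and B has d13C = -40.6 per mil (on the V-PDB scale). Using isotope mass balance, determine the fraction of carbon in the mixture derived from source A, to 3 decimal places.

0.261

δ_A = (0.0105113/0.0112370 − 1)×1000 = (0.935419 − 1)×1000 = -64.581 per mil
δ_B = (0.0108758/0.0112370 − 1)×1000 = (0.967856 − 1)×1000 = -32.144 per mil
f_A = (δ_mix − δ_B)/(δ_A − δ_B) = (-40.6 − (-32.144))/(-64.581 − (-32.144))
f_A = -8.456 / -32.437 = 0.2607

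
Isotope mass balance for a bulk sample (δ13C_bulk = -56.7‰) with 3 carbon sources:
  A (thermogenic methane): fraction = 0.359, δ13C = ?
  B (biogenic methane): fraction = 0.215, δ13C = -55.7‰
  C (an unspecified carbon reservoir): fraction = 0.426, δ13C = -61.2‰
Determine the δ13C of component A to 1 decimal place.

Isotope mass balance: δ_bulk = Σ fᵢ·δᵢ.
-56.7 = 0.359×δ_A + 0.215×(-55.7) + 0.426×(-61.2)
0.359·δ_A = -56.7 − (-38.047) = -18.653
δ_A = -18.653 / 0.359 = -51.96‰

-52.0‰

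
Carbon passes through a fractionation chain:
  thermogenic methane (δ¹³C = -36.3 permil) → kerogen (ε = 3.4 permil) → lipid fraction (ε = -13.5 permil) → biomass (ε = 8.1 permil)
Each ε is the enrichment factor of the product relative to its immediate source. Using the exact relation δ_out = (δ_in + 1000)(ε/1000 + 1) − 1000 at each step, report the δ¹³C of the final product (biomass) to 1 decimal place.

-38.4 permil

step 1: δ = (-36.30 + 1000)·(3.4/1000 + 1) − 1000 = -33.02 permil
step 2: δ = (-33.02 + 1000)·(-13.5/1000 + 1) − 1000 = -46.08 permil
step 3: δ = (-46.08 + 1000)·(8.1/1000 + 1) − 1000 = -38.35 permil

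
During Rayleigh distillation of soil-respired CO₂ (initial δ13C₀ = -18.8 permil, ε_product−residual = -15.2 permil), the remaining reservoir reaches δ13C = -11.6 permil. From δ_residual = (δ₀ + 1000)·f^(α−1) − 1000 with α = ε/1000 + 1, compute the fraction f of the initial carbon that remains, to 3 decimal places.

0.618

α − 1 = ε/1000 = -0.0152
(δ_res + 1000)/(δ₀ + 1000) = (-11.6 + 1000)/(-18.8 + 1000) = 988.4/981.2 = 1.007338
f = 1.007338^(1/-0.0152) = exp(ln(1.007338)/-0.0152) = exp(0.00731/-0.0152)
f = exp(-0.4810) = 0.6182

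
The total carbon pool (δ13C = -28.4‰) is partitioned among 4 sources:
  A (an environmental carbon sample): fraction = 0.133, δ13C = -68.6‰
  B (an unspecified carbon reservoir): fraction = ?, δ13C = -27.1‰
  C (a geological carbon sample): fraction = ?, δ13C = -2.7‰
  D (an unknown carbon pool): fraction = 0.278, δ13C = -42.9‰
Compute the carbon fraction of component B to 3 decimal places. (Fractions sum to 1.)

Let f_B and f_C be the unknown fractions; fractions sum to 1 so f_B + f_C = 0.589.
Mass balance: Σ fᵢ·δᵢ = δ_bulk ⇒ f_B·(-27.1) + f_C·(-2.7) = -28.4 − (-21.050) = -7.350
Substitute f_C = 0.589 − f_B:
f_B·(-27.1 − -2.7) = -7.350 − 0.589×(-2.7) = -5.760
f_B = -5.760 / -24.4 = 0.2361

0.236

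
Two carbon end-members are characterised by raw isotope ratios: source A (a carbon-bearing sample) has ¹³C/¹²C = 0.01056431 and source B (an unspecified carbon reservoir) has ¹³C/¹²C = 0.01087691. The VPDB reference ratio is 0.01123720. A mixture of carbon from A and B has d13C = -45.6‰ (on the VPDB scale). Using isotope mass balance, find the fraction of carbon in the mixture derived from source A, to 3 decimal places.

0.487

δ_A = (0.01056431/0.01123720 − 1)×1000 = (0.940119 − 1)×1000 = -59.881‰
δ_B = (0.01087691/0.01123720 − 1)×1000 = (0.967938 − 1)×1000 = -32.062‰
f_A = (δ_mix − δ_B)/(δ_A − δ_B) = (-45.6 − (-32.062))/(-59.881 − (-32.062))
f_A = -13.538 / -27.818 = 0.4866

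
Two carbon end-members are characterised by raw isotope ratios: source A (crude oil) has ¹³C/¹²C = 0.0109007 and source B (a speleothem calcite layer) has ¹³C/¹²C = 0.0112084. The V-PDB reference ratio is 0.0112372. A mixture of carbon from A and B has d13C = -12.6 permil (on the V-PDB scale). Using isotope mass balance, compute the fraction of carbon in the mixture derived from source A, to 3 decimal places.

δ_A = (0.0109007/0.0112372 − 1)×1000 = (0.970055 − 1)×1000 = -29.945 permil
δ_B = (0.0112084/0.0112372 − 1)×1000 = (0.997437 − 1)×1000 = -2.563 permil
f_A = (δ_mix − δ_B)/(δ_A − δ_B) = (-12.6 − (-2.563))/(-29.945 − (-2.563))
f_A = -10.037 / -27.382 = 0.3666

0.367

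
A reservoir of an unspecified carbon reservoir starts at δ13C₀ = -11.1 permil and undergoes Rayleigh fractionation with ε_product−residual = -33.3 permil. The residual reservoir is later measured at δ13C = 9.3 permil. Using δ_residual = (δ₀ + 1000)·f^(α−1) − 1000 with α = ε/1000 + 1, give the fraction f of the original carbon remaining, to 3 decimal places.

0.542

α − 1 = ε/1000 = -0.0333
(δ_res + 1000)/(δ₀ + 1000) = (9.3 + 1000)/(-11.1 + 1000) = 1009.3/988.9 = 1.020629
f = 1.020629^(1/-0.0333) = exp(ln(1.020629)/-0.0333) = exp(0.02042/-0.0333)
f = exp(-0.6132) = 0.5416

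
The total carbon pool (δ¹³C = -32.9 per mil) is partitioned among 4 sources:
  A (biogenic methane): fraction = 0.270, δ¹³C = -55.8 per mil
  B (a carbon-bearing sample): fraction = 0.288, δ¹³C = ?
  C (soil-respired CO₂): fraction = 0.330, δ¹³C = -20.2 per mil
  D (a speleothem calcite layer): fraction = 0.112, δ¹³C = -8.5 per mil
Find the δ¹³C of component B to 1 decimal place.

Isotope mass balance: δ_bulk = Σ fᵢ·δᵢ.
-32.9 = 0.270×(-55.8) + 0.288×δ_B + 0.330×(-20.2) + 0.112×(-8.5)
0.288·δ_B = -32.9 − (-22.684) = -10.216
δ_B = -10.216 / 0.288 = -35.47 per mil

-35.5 per mil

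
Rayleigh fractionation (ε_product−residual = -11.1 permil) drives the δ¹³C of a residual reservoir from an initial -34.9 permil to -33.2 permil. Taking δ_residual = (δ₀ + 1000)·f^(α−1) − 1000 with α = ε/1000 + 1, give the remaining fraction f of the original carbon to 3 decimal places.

α − 1 = ε/1000 = -0.0111
(δ_res + 1000)/(δ₀ + 1000) = (-33.2 + 1000)/(-34.9 + 1000) = 966.8/965.1 = 1.001761
f = 1.001761^(1/-0.0111) = exp(ln(1.001761)/-0.0111) = exp(0.00176/-0.0111)
f = exp(-0.1586) = 0.8534

0.853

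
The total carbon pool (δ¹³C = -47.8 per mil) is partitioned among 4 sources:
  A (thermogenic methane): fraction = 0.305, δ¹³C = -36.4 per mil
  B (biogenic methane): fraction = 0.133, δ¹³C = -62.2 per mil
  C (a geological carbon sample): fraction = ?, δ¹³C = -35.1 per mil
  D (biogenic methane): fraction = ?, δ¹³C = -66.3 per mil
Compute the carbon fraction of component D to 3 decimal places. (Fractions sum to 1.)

Let f_D and f_C be the unknown fractions; fractions sum to 1 so f_D + f_C = 0.562.
Mass balance: Σ fᵢ·δᵢ = δ_bulk ⇒ f_D·(-66.3) + f_C·(-35.1) = -47.8 − (-19.375) = -28.425
Substitute f_C = 0.562 − f_D:
f_D·(-66.3 − -35.1) = -28.425 − 0.562×(-35.1) = -8.699
f_D = -8.699 / -31.2 = 0.2788

0.279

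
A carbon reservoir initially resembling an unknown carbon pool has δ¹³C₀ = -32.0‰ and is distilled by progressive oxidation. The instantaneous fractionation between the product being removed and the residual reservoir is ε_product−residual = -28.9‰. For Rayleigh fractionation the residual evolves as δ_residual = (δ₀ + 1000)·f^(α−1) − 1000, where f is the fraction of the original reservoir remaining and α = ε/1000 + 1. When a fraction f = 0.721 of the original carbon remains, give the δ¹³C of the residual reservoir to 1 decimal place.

-22.8‰

Rayleigh residual: δ_res = (δ₀ + 1000)·f^(α−1) − 1000
α = ε/1000 + 1 = 0.97110, so α − 1 = -0.02890
f^(α−1) = 0.721^(-0.02890) = 1.009498
δ_res = (-32.0 + 1000) × 1.009498 − 1000 = 977.195 − 1000 = -22.81‰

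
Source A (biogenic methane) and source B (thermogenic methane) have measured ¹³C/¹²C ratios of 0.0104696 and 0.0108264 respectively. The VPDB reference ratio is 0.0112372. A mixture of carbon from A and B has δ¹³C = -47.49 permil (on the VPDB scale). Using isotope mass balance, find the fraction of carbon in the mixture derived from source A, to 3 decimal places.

0.344

δ_A = (0.0104696/0.0112372 − 1)×1000 = (0.931691 − 1)×1000 = -68.309 permil
δ_B = (0.0108264/0.0112372 − 1)×1000 = (0.963443 − 1)×1000 = -36.557 permil
f_A = (δ_mix − δ_B)/(δ_A − δ_B) = (-47.49 − (-36.557))/(-68.309 − (-36.557))
f_A = -10.933 / -31.752 = 0.3443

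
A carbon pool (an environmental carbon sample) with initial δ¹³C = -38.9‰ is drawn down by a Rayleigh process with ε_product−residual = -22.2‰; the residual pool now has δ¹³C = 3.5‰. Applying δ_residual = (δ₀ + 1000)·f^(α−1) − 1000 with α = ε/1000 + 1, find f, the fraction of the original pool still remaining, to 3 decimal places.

0.143

α − 1 = ε/1000 = -0.0222
(δ_res + 1000)/(δ₀ + 1000) = (3.5 + 1000)/(-38.9 + 1000) = 1003.5/961.1 = 1.044116
f = 1.044116^(1/-0.0222) = exp(ln(1.044116)/-0.0222) = exp(0.04317/-0.0222)
f = exp(-1.9446) = 0.1430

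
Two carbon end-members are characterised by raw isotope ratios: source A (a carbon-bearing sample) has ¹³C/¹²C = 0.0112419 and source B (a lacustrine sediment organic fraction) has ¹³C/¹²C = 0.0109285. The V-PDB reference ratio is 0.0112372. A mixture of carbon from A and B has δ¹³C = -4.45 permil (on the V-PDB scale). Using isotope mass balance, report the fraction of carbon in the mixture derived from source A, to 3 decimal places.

δ_A = (0.0112419/0.0112372 − 1)×1000 = (1.000418 − 1)×1000 = 0.418 permil
δ_B = (0.0109285/0.0112372 − 1)×1000 = (0.972529 − 1)×1000 = -27.471 permil
f_A = (δ_mix − δ_B)/(δ_A − δ_B) = (-4.45 − (-27.471))/(0.418 − (-27.471))
f_A = 23.021 / 27.890 = 0.8254

0.825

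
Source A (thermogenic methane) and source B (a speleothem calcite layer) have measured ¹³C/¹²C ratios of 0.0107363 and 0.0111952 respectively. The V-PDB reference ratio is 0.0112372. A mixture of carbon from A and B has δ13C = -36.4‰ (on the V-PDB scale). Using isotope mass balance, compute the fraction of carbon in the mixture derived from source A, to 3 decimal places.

δ_A = (0.0107363/0.0112372 − 1)×1000 = (0.955425 − 1)×1000 = -44.575‰
δ_B = (0.0111952/0.0112372 − 1)×1000 = (0.996262 − 1)×1000 = -3.738‰
f_A = (δ_mix − δ_B)/(δ_A − δ_B) = (-36.4 − (-3.738))/(-44.575 − (-3.738))
f_A = -32.662 / -40.838 = 0.7998

0.800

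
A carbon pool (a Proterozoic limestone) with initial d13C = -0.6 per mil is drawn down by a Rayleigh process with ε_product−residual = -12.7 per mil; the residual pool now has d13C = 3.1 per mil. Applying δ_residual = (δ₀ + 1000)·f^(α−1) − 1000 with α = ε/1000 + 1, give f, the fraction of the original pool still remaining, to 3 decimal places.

0.748

α − 1 = ε/1000 = -0.0127
(δ_res + 1000)/(δ₀ + 1000) = (3.1 + 1000)/(-0.6 + 1000) = 1003.1/999.4 = 1.003702
f = 1.003702^(1/-0.0127) = exp(ln(1.003702)/-0.0127) = exp(0.00370/-0.0127)
f = exp(-0.2910) = 0.7475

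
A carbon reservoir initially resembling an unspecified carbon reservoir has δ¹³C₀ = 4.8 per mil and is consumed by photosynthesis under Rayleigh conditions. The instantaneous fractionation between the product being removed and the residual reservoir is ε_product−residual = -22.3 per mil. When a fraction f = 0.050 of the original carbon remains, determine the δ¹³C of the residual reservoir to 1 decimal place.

74.2 per mil

Rayleigh residual: δ_res = (δ₀ + 1000)·f^(α−1) − 1000
α = ε/1000 + 1 = 0.97770, so α − 1 = -0.02230
f^(α−1) = 0.050^(-0.02230) = 1.069087
δ_res = (4.8 + 1000) × 1.069087 − 1000 = 1074.218 − 1000 = 74.22 per mil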